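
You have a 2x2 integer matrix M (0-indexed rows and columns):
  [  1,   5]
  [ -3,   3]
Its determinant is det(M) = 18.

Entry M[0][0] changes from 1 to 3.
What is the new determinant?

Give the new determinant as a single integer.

Answer: 24

Derivation:
det is linear in row 0: changing M[0][0] by delta changes det by delta * cofactor(0,0).
Cofactor C_00 = (-1)^(0+0) * minor(0,0) = 3
Entry delta = 3 - 1 = 2
Det delta = 2 * 3 = 6
New det = 18 + 6 = 24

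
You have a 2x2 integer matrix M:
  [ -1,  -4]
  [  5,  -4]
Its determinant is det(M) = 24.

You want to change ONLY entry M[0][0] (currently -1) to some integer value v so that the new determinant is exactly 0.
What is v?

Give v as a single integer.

det is linear in entry M[0][0]: det = old_det + (v - -1) * C_00
Cofactor C_00 = -4
Want det = 0: 24 + (v - -1) * -4 = 0
  (v - -1) = -24 / -4 = 6
  v = -1 + (6) = 5

Answer: 5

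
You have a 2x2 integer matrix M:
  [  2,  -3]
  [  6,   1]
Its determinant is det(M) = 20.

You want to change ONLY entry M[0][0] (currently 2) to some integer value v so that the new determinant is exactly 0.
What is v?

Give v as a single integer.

det is linear in entry M[0][0]: det = old_det + (v - 2) * C_00
Cofactor C_00 = 1
Want det = 0: 20 + (v - 2) * 1 = 0
  (v - 2) = -20 / 1 = -20
  v = 2 + (-20) = -18

Answer: -18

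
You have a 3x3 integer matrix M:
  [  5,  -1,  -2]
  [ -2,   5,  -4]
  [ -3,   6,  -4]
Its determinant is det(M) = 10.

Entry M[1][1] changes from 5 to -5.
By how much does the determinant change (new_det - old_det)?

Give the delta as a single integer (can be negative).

Answer: 260

Derivation:
Cofactor C_11 = -26
Entry delta = -5 - 5 = -10
Det delta = entry_delta * cofactor = -10 * -26 = 260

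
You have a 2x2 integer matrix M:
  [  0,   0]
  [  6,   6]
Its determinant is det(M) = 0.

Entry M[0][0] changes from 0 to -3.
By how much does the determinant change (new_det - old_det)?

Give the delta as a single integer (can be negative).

Cofactor C_00 = 6
Entry delta = -3 - 0 = -3
Det delta = entry_delta * cofactor = -3 * 6 = -18

Answer: -18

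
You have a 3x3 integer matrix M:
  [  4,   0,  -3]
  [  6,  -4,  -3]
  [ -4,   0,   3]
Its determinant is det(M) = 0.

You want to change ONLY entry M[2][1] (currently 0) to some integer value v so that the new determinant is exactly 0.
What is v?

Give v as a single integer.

Answer: 0

Derivation:
det is linear in entry M[2][1]: det = old_det + (v - 0) * C_21
Cofactor C_21 = -6
Want det = 0: 0 + (v - 0) * -6 = 0
  (v - 0) = 0 / -6 = 0
  v = 0 + (0) = 0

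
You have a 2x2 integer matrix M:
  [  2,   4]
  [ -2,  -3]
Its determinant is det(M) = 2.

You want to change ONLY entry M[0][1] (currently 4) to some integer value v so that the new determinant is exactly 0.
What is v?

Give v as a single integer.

det is linear in entry M[0][1]: det = old_det + (v - 4) * C_01
Cofactor C_01 = 2
Want det = 0: 2 + (v - 4) * 2 = 0
  (v - 4) = -2 / 2 = -1
  v = 4 + (-1) = 3

Answer: 3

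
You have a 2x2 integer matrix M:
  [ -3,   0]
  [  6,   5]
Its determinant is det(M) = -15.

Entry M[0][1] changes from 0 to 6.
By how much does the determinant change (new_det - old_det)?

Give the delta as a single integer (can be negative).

Cofactor C_01 = -6
Entry delta = 6 - 0 = 6
Det delta = entry_delta * cofactor = 6 * -6 = -36

Answer: -36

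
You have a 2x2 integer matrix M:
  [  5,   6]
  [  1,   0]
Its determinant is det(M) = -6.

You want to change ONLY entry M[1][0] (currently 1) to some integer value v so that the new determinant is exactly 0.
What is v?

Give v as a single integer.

det is linear in entry M[1][0]: det = old_det + (v - 1) * C_10
Cofactor C_10 = -6
Want det = 0: -6 + (v - 1) * -6 = 0
  (v - 1) = 6 / -6 = -1
  v = 1 + (-1) = 0

Answer: 0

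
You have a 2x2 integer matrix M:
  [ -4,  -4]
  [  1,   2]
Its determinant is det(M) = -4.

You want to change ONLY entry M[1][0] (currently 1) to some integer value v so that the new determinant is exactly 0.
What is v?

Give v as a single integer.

Answer: 2

Derivation:
det is linear in entry M[1][0]: det = old_det + (v - 1) * C_10
Cofactor C_10 = 4
Want det = 0: -4 + (v - 1) * 4 = 0
  (v - 1) = 4 / 4 = 1
  v = 1 + (1) = 2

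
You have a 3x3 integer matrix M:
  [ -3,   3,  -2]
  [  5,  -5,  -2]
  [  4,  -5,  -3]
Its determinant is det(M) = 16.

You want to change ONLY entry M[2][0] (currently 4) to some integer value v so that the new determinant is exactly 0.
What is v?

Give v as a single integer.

Answer: 5

Derivation:
det is linear in entry M[2][0]: det = old_det + (v - 4) * C_20
Cofactor C_20 = -16
Want det = 0: 16 + (v - 4) * -16 = 0
  (v - 4) = -16 / -16 = 1
  v = 4 + (1) = 5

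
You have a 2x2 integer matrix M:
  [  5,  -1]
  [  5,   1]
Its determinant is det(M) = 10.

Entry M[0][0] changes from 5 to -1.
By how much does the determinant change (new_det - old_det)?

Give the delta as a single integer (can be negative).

Answer: -6

Derivation:
Cofactor C_00 = 1
Entry delta = -1 - 5 = -6
Det delta = entry_delta * cofactor = -6 * 1 = -6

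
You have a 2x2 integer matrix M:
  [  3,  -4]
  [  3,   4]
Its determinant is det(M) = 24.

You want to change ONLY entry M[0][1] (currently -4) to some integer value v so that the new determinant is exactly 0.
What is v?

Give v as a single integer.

det is linear in entry M[0][1]: det = old_det + (v - -4) * C_01
Cofactor C_01 = -3
Want det = 0: 24 + (v - -4) * -3 = 0
  (v - -4) = -24 / -3 = 8
  v = -4 + (8) = 4

Answer: 4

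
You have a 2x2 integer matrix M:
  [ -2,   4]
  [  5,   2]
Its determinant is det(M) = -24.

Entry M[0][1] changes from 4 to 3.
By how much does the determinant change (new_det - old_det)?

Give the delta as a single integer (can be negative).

Answer: 5

Derivation:
Cofactor C_01 = -5
Entry delta = 3 - 4 = -1
Det delta = entry_delta * cofactor = -1 * -5 = 5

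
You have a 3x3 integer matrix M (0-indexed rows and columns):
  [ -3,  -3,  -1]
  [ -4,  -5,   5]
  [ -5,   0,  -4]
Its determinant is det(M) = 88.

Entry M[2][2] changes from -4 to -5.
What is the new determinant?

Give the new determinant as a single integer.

Answer: 85

Derivation:
det is linear in row 2: changing M[2][2] by delta changes det by delta * cofactor(2,2).
Cofactor C_22 = (-1)^(2+2) * minor(2,2) = 3
Entry delta = -5 - -4 = -1
Det delta = -1 * 3 = -3
New det = 88 + -3 = 85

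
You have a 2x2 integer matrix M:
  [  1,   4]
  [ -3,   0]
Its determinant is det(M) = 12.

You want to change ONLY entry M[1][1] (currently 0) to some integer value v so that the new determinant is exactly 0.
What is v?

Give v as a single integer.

det is linear in entry M[1][1]: det = old_det + (v - 0) * C_11
Cofactor C_11 = 1
Want det = 0: 12 + (v - 0) * 1 = 0
  (v - 0) = -12 / 1 = -12
  v = 0 + (-12) = -12

Answer: -12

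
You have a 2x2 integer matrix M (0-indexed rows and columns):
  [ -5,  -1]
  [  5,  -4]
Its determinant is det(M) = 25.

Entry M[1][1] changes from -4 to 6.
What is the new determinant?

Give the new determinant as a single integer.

Answer: -25

Derivation:
det is linear in row 1: changing M[1][1] by delta changes det by delta * cofactor(1,1).
Cofactor C_11 = (-1)^(1+1) * minor(1,1) = -5
Entry delta = 6 - -4 = 10
Det delta = 10 * -5 = -50
New det = 25 + -50 = -25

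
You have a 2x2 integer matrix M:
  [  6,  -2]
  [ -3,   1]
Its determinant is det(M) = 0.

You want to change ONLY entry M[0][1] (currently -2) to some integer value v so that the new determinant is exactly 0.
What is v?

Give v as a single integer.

Answer: -2

Derivation:
det is linear in entry M[0][1]: det = old_det + (v - -2) * C_01
Cofactor C_01 = 3
Want det = 0: 0 + (v - -2) * 3 = 0
  (v - -2) = 0 / 3 = 0
  v = -2 + (0) = -2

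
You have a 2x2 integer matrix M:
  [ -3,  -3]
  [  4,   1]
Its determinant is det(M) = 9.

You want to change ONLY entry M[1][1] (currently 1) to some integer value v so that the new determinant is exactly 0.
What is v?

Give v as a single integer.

Answer: 4

Derivation:
det is linear in entry M[1][1]: det = old_det + (v - 1) * C_11
Cofactor C_11 = -3
Want det = 0: 9 + (v - 1) * -3 = 0
  (v - 1) = -9 / -3 = 3
  v = 1 + (3) = 4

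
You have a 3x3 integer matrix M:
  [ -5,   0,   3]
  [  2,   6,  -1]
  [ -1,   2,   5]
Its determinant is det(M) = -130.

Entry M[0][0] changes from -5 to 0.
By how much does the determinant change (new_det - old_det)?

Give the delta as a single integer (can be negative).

Cofactor C_00 = 32
Entry delta = 0 - -5 = 5
Det delta = entry_delta * cofactor = 5 * 32 = 160

Answer: 160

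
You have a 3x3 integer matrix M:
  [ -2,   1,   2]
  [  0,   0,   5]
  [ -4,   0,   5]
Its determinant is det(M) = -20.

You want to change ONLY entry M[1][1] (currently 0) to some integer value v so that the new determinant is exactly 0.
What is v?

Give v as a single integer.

det is linear in entry M[1][1]: det = old_det + (v - 0) * C_11
Cofactor C_11 = -2
Want det = 0: -20 + (v - 0) * -2 = 0
  (v - 0) = 20 / -2 = -10
  v = 0 + (-10) = -10

Answer: -10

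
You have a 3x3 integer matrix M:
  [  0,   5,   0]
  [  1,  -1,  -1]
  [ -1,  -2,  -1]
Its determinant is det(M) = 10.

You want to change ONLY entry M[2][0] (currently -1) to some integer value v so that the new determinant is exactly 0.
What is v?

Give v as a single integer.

Answer: 1

Derivation:
det is linear in entry M[2][0]: det = old_det + (v - -1) * C_20
Cofactor C_20 = -5
Want det = 0: 10 + (v - -1) * -5 = 0
  (v - -1) = -10 / -5 = 2
  v = -1 + (2) = 1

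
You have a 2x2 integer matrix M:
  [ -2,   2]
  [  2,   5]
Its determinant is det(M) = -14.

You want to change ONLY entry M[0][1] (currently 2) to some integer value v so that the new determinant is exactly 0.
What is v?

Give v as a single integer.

Answer: -5

Derivation:
det is linear in entry M[0][1]: det = old_det + (v - 2) * C_01
Cofactor C_01 = -2
Want det = 0: -14 + (v - 2) * -2 = 0
  (v - 2) = 14 / -2 = -7
  v = 2 + (-7) = -5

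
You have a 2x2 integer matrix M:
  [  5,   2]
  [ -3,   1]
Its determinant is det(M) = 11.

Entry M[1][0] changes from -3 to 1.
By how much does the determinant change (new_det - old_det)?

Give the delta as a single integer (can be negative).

Answer: -8

Derivation:
Cofactor C_10 = -2
Entry delta = 1 - -3 = 4
Det delta = entry_delta * cofactor = 4 * -2 = -8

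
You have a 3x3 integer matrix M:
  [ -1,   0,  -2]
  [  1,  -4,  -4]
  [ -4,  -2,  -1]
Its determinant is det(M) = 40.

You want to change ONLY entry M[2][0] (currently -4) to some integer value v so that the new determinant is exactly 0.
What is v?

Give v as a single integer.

Answer: 1

Derivation:
det is linear in entry M[2][0]: det = old_det + (v - -4) * C_20
Cofactor C_20 = -8
Want det = 0: 40 + (v - -4) * -8 = 0
  (v - -4) = -40 / -8 = 5
  v = -4 + (5) = 1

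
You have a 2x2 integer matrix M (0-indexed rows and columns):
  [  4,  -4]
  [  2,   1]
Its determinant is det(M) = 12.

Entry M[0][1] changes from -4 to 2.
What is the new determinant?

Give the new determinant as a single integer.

Answer: 0

Derivation:
det is linear in row 0: changing M[0][1] by delta changes det by delta * cofactor(0,1).
Cofactor C_01 = (-1)^(0+1) * minor(0,1) = -2
Entry delta = 2 - -4 = 6
Det delta = 6 * -2 = -12
New det = 12 + -12 = 0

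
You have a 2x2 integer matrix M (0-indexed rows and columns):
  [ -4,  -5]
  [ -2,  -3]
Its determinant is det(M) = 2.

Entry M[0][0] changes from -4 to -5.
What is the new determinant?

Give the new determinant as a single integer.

det is linear in row 0: changing M[0][0] by delta changes det by delta * cofactor(0,0).
Cofactor C_00 = (-1)^(0+0) * minor(0,0) = -3
Entry delta = -5 - -4 = -1
Det delta = -1 * -3 = 3
New det = 2 + 3 = 5

Answer: 5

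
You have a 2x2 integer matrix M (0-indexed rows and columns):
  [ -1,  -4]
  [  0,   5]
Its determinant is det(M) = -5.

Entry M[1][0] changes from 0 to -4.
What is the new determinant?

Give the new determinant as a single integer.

Answer: -21

Derivation:
det is linear in row 1: changing M[1][0] by delta changes det by delta * cofactor(1,0).
Cofactor C_10 = (-1)^(1+0) * minor(1,0) = 4
Entry delta = -4 - 0 = -4
Det delta = -4 * 4 = -16
New det = -5 + -16 = -21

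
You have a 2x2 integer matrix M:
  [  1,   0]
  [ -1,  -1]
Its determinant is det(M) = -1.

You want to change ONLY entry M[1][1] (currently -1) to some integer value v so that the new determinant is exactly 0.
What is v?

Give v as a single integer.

det is linear in entry M[1][1]: det = old_det + (v - -1) * C_11
Cofactor C_11 = 1
Want det = 0: -1 + (v - -1) * 1 = 0
  (v - -1) = 1 / 1 = 1
  v = -1 + (1) = 0

Answer: 0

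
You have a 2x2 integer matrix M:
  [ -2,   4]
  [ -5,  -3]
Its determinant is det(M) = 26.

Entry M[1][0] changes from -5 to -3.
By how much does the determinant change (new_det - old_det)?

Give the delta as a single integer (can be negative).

Answer: -8

Derivation:
Cofactor C_10 = -4
Entry delta = -3 - -5 = 2
Det delta = entry_delta * cofactor = 2 * -4 = -8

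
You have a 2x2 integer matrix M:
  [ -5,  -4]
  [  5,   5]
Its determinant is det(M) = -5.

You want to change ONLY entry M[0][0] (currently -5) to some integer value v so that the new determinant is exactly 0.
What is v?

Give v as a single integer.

det is linear in entry M[0][0]: det = old_det + (v - -5) * C_00
Cofactor C_00 = 5
Want det = 0: -5 + (v - -5) * 5 = 0
  (v - -5) = 5 / 5 = 1
  v = -5 + (1) = -4

Answer: -4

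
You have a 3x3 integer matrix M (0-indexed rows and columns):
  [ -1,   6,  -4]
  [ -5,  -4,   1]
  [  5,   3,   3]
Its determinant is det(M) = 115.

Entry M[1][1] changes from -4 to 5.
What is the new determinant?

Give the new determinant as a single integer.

det is linear in row 1: changing M[1][1] by delta changes det by delta * cofactor(1,1).
Cofactor C_11 = (-1)^(1+1) * minor(1,1) = 17
Entry delta = 5 - -4 = 9
Det delta = 9 * 17 = 153
New det = 115 + 153 = 268

Answer: 268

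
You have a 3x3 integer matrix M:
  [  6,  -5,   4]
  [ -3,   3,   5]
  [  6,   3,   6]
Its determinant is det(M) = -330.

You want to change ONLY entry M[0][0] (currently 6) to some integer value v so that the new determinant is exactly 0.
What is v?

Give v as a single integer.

det is linear in entry M[0][0]: det = old_det + (v - 6) * C_00
Cofactor C_00 = 3
Want det = 0: -330 + (v - 6) * 3 = 0
  (v - 6) = 330 / 3 = 110
  v = 6 + (110) = 116

Answer: 116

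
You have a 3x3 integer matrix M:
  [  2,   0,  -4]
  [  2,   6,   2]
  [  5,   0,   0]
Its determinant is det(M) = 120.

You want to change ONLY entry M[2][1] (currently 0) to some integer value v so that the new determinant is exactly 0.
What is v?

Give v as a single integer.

det is linear in entry M[2][1]: det = old_det + (v - 0) * C_21
Cofactor C_21 = -12
Want det = 0: 120 + (v - 0) * -12 = 0
  (v - 0) = -120 / -12 = 10
  v = 0 + (10) = 10

Answer: 10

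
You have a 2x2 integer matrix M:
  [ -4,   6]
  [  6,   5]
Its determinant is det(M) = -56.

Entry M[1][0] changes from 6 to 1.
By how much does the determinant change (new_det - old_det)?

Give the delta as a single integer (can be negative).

Answer: 30

Derivation:
Cofactor C_10 = -6
Entry delta = 1 - 6 = -5
Det delta = entry_delta * cofactor = -5 * -6 = 30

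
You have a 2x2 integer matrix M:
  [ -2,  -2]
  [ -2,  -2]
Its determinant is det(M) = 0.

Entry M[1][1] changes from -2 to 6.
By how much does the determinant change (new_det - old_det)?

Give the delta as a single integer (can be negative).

Answer: -16

Derivation:
Cofactor C_11 = -2
Entry delta = 6 - -2 = 8
Det delta = entry_delta * cofactor = 8 * -2 = -16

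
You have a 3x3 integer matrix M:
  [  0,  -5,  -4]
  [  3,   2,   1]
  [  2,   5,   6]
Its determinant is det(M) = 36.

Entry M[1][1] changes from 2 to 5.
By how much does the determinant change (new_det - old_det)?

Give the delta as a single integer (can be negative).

Answer: 24

Derivation:
Cofactor C_11 = 8
Entry delta = 5 - 2 = 3
Det delta = entry_delta * cofactor = 3 * 8 = 24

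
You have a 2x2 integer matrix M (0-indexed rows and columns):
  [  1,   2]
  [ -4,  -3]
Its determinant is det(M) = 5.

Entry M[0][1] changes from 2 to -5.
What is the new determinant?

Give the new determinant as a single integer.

det is linear in row 0: changing M[0][1] by delta changes det by delta * cofactor(0,1).
Cofactor C_01 = (-1)^(0+1) * minor(0,1) = 4
Entry delta = -5 - 2 = -7
Det delta = -7 * 4 = -28
New det = 5 + -28 = -23

Answer: -23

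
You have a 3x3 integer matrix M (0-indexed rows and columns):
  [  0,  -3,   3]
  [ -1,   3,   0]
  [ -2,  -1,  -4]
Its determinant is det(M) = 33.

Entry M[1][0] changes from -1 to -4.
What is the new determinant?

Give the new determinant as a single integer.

det is linear in row 1: changing M[1][0] by delta changes det by delta * cofactor(1,0).
Cofactor C_10 = (-1)^(1+0) * minor(1,0) = -15
Entry delta = -4 - -1 = -3
Det delta = -3 * -15 = 45
New det = 33 + 45 = 78

Answer: 78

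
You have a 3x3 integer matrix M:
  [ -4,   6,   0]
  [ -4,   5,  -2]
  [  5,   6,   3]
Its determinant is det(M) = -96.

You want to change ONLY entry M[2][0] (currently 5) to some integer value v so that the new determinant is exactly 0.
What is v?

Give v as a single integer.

Answer: -3

Derivation:
det is linear in entry M[2][0]: det = old_det + (v - 5) * C_20
Cofactor C_20 = -12
Want det = 0: -96 + (v - 5) * -12 = 0
  (v - 5) = 96 / -12 = -8
  v = 5 + (-8) = -3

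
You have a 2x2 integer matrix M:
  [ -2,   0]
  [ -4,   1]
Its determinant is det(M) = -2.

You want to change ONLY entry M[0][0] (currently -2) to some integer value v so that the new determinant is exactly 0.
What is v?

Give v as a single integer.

Answer: 0

Derivation:
det is linear in entry M[0][0]: det = old_det + (v - -2) * C_00
Cofactor C_00 = 1
Want det = 0: -2 + (v - -2) * 1 = 0
  (v - -2) = 2 / 1 = 2
  v = -2 + (2) = 0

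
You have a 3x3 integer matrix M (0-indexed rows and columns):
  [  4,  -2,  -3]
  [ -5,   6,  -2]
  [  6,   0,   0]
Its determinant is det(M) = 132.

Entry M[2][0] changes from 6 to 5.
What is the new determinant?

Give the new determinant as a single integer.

Answer: 110

Derivation:
det is linear in row 2: changing M[2][0] by delta changes det by delta * cofactor(2,0).
Cofactor C_20 = (-1)^(2+0) * minor(2,0) = 22
Entry delta = 5 - 6 = -1
Det delta = -1 * 22 = -22
New det = 132 + -22 = 110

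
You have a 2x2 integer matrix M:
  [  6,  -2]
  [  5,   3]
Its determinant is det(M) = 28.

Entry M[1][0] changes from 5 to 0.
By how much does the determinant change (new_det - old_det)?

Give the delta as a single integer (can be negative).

Answer: -10

Derivation:
Cofactor C_10 = 2
Entry delta = 0 - 5 = -5
Det delta = entry_delta * cofactor = -5 * 2 = -10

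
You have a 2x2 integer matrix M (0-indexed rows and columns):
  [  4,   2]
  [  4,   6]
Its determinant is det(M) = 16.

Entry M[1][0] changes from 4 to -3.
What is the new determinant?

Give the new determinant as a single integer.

det is linear in row 1: changing M[1][0] by delta changes det by delta * cofactor(1,0).
Cofactor C_10 = (-1)^(1+0) * minor(1,0) = -2
Entry delta = -3 - 4 = -7
Det delta = -7 * -2 = 14
New det = 16 + 14 = 30

Answer: 30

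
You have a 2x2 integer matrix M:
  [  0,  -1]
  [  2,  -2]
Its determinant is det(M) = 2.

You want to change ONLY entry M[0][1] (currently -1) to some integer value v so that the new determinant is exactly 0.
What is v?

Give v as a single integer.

Answer: 0

Derivation:
det is linear in entry M[0][1]: det = old_det + (v - -1) * C_01
Cofactor C_01 = -2
Want det = 0: 2 + (v - -1) * -2 = 0
  (v - -1) = -2 / -2 = 1
  v = -1 + (1) = 0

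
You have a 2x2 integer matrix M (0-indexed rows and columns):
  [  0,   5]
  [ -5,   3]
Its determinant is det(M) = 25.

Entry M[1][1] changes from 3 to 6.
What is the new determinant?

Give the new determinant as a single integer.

Answer: 25

Derivation:
det is linear in row 1: changing M[1][1] by delta changes det by delta * cofactor(1,1).
Cofactor C_11 = (-1)^(1+1) * minor(1,1) = 0
Entry delta = 6 - 3 = 3
Det delta = 3 * 0 = 0
New det = 25 + 0 = 25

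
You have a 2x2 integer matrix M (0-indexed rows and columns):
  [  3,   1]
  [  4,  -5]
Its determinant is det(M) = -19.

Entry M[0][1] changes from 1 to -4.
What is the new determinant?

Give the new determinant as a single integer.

det is linear in row 0: changing M[0][1] by delta changes det by delta * cofactor(0,1).
Cofactor C_01 = (-1)^(0+1) * minor(0,1) = -4
Entry delta = -4 - 1 = -5
Det delta = -5 * -4 = 20
New det = -19 + 20 = 1

Answer: 1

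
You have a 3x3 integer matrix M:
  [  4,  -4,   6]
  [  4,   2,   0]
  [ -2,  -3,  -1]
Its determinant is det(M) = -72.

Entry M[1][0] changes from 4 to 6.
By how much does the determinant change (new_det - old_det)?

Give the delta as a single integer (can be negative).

Cofactor C_10 = -22
Entry delta = 6 - 4 = 2
Det delta = entry_delta * cofactor = 2 * -22 = -44

Answer: -44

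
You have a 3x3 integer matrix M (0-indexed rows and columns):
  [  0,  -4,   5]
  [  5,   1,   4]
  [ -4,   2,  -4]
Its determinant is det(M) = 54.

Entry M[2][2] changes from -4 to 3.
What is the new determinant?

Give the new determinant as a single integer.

Answer: 194

Derivation:
det is linear in row 2: changing M[2][2] by delta changes det by delta * cofactor(2,2).
Cofactor C_22 = (-1)^(2+2) * minor(2,2) = 20
Entry delta = 3 - -4 = 7
Det delta = 7 * 20 = 140
New det = 54 + 140 = 194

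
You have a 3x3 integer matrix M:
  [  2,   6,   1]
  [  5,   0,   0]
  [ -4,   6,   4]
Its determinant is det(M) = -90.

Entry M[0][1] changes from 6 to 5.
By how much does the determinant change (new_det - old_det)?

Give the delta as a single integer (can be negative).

Cofactor C_01 = -20
Entry delta = 5 - 6 = -1
Det delta = entry_delta * cofactor = -1 * -20 = 20

Answer: 20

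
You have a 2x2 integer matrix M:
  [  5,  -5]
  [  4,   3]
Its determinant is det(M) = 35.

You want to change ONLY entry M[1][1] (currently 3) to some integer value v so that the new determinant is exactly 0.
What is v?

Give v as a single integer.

det is linear in entry M[1][1]: det = old_det + (v - 3) * C_11
Cofactor C_11 = 5
Want det = 0: 35 + (v - 3) * 5 = 0
  (v - 3) = -35 / 5 = -7
  v = 3 + (-7) = -4

Answer: -4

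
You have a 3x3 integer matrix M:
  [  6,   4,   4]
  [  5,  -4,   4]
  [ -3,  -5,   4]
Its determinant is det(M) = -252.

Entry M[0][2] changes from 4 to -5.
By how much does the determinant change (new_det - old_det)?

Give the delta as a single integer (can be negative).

Cofactor C_02 = -37
Entry delta = -5 - 4 = -9
Det delta = entry_delta * cofactor = -9 * -37 = 333

Answer: 333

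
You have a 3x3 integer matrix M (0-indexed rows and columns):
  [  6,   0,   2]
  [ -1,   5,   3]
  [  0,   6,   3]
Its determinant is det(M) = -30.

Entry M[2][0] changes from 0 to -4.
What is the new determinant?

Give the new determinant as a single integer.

Answer: 10

Derivation:
det is linear in row 2: changing M[2][0] by delta changes det by delta * cofactor(2,0).
Cofactor C_20 = (-1)^(2+0) * minor(2,0) = -10
Entry delta = -4 - 0 = -4
Det delta = -4 * -10 = 40
New det = -30 + 40 = 10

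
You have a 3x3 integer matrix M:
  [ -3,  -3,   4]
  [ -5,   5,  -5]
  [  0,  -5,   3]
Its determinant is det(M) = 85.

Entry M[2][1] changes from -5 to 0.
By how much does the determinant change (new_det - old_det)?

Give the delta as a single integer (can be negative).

Cofactor C_21 = -35
Entry delta = 0 - -5 = 5
Det delta = entry_delta * cofactor = 5 * -35 = -175

Answer: -175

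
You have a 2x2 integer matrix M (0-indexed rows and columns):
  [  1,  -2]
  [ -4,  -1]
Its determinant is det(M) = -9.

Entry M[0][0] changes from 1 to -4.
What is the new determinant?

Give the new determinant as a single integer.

det is linear in row 0: changing M[0][0] by delta changes det by delta * cofactor(0,0).
Cofactor C_00 = (-1)^(0+0) * minor(0,0) = -1
Entry delta = -4 - 1 = -5
Det delta = -5 * -1 = 5
New det = -9 + 5 = -4

Answer: -4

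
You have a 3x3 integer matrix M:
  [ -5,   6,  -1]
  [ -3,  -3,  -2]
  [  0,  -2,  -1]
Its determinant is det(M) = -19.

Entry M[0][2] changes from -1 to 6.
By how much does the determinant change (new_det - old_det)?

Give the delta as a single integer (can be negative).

Answer: 42

Derivation:
Cofactor C_02 = 6
Entry delta = 6 - -1 = 7
Det delta = entry_delta * cofactor = 7 * 6 = 42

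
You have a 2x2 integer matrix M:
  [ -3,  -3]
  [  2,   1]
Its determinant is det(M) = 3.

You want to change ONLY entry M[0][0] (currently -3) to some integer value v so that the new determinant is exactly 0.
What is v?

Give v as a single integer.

Answer: -6

Derivation:
det is linear in entry M[0][0]: det = old_det + (v - -3) * C_00
Cofactor C_00 = 1
Want det = 0: 3 + (v - -3) * 1 = 0
  (v - -3) = -3 / 1 = -3
  v = -3 + (-3) = -6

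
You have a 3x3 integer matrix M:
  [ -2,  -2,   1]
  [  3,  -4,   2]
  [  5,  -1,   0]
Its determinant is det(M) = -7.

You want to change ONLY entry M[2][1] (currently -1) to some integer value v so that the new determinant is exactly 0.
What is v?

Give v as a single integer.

Answer: 0

Derivation:
det is linear in entry M[2][1]: det = old_det + (v - -1) * C_21
Cofactor C_21 = 7
Want det = 0: -7 + (v - -1) * 7 = 0
  (v - -1) = 7 / 7 = 1
  v = -1 + (1) = 0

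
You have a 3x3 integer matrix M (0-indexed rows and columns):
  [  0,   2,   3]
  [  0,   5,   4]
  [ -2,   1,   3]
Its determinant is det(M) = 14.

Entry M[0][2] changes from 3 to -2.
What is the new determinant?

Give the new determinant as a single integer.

det is linear in row 0: changing M[0][2] by delta changes det by delta * cofactor(0,2).
Cofactor C_02 = (-1)^(0+2) * minor(0,2) = 10
Entry delta = -2 - 3 = -5
Det delta = -5 * 10 = -50
New det = 14 + -50 = -36

Answer: -36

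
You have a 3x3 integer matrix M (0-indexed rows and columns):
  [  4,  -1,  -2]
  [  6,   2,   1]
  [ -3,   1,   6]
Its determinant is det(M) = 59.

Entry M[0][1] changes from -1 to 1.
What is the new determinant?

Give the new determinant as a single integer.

det is linear in row 0: changing M[0][1] by delta changes det by delta * cofactor(0,1).
Cofactor C_01 = (-1)^(0+1) * minor(0,1) = -39
Entry delta = 1 - -1 = 2
Det delta = 2 * -39 = -78
New det = 59 + -78 = -19

Answer: -19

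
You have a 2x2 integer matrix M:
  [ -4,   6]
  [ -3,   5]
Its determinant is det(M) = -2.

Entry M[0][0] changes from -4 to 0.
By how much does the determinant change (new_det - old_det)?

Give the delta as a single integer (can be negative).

Cofactor C_00 = 5
Entry delta = 0 - -4 = 4
Det delta = entry_delta * cofactor = 4 * 5 = 20

Answer: 20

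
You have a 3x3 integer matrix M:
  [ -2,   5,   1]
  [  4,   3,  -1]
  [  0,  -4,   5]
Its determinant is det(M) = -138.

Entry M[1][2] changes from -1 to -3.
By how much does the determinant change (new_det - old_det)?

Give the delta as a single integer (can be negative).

Cofactor C_12 = -8
Entry delta = -3 - -1 = -2
Det delta = entry_delta * cofactor = -2 * -8 = 16

Answer: 16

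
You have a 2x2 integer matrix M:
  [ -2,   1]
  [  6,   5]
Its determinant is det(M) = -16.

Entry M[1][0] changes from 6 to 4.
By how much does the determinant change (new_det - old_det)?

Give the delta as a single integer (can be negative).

Answer: 2

Derivation:
Cofactor C_10 = -1
Entry delta = 4 - 6 = -2
Det delta = entry_delta * cofactor = -2 * -1 = 2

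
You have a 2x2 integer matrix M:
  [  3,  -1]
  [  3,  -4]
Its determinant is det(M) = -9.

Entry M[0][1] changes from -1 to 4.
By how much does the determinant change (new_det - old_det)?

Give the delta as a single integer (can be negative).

Answer: -15

Derivation:
Cofactor C_01 = -3
Entry delta = 4 - -1 = 5
Det delta = entry_delta * cofactor = 5 * -3 = -15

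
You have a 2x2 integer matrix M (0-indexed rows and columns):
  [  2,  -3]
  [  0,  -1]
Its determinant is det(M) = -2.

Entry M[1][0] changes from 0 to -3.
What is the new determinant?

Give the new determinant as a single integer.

Answer: -11

Derivation:
det is linear in row 1: changing M[1][0] by delta changes det by delta * cofactor(1,0).
Cofactor C_10 = (-1)^(1+0) * minor(1,0) = 3
Entry delta = -3 - 0 = -3
Det delta = -3 * 3 = -9
New det = -2 + -9 = -11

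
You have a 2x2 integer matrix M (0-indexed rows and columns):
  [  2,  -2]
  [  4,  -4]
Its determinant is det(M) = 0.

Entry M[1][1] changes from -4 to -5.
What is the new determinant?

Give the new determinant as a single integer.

Answer: -2

Derivation:
det is linear in row 1: changing M[1][1] by delta changes det by delta * cofactor(1,1).
Cofactor C_11 = (-1)^(1+1) * minor(1,1) = 2
Entry delta = -5 - -4 = -1
Det delta = -1 * 2 = -2
New det = 0 + -2 = -2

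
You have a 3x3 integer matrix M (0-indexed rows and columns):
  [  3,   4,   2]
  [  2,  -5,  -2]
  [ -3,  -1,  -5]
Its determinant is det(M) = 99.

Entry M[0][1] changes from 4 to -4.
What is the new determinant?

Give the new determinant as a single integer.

det is linear in row 0: changing M[0][1] by delta changes det by delta * cofactor(0,1).
Cofactor C_01 = (-1)^(0+1) * minor(0,1) = 16
Entry delta = -4 - 4 = -8
Det delta = -8 * 16 = -128
New det = 99 + -128 = -29

Answer: -29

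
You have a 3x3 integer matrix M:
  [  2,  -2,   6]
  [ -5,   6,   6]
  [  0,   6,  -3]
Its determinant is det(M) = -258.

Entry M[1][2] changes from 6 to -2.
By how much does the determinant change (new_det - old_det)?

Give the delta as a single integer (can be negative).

Answer: 96

Derivation:
Cofactor C_12 = -12
Entry delta = -2 - 6 = -8
Det delta = entry_delta * cofactor = -8 * -12 = 96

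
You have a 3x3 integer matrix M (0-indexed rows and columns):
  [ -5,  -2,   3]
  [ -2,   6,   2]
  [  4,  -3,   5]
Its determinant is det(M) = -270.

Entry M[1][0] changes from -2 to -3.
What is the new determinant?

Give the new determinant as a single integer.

Answer: -271

Derivation:
det is linear in row 1: changing M[1][0] by delta changes det by delta * cofactor(1,0).
Cofactor C_10 = (-1)^(1+0) * minor(1,0) = 1
Entry delta = -3 - -2 = -1
Det delta = -1 * 1 = -1
New det = -270 + -1 = -271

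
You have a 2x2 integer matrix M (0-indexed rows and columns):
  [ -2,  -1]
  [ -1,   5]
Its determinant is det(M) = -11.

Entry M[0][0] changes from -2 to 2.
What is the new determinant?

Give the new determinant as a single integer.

det is linear in row 0: changing M[0][0] by delta changes det by delta * cofactor(0,0).
Cofactor C_00 = (-1)^(0+0) * minor(0,0) = 5
Entry delta = 2 - -2 = 4
Det delta = 4 * 5 = 20
New det = -11 + 20 = 9

Answer: 9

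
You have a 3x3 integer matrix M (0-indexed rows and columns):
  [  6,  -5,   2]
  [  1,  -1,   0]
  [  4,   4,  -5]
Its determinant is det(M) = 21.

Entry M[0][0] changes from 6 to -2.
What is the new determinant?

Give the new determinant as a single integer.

det is linear in row 0: changing M[0][0] by delta changes det by delta * cofactor(0,0).
Cofactor C_00 = (-1)^(0+0) * minor(0,0) = 5
Entry delta = -2 - 6 = -8
Det delta = -8 * 5 = -40
New det = 21 + -40 = -19

Answer: -19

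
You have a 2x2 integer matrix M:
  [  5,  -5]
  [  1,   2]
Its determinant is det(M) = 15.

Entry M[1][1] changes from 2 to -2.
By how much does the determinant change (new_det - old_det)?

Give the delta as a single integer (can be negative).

Answer: -20

Derivation:
Cofactor C_11 = 5
Entry delta = -2 - 2 = -4
Det delta = entry_delta * cofactor = -4 * 5 = -20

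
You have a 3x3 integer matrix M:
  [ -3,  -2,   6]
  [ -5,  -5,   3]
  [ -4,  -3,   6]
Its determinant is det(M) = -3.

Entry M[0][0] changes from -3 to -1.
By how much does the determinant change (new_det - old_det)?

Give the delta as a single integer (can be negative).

Answer: -42

Derivation:
Cofactor C_00 = -21
Entry delta = -1 - -3 = 2
Det delta = entry_delta * cofactor = 2 * -21 = -42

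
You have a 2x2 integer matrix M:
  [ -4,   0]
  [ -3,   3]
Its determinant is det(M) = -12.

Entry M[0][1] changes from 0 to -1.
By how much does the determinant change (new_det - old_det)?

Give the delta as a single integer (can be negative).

Answer: -3

Derivation:
Cofactor C_01 = 3
Entry delta = -1 - 0 = -1
Det delta = entry_delta * cofactor = -1 * 3 = -3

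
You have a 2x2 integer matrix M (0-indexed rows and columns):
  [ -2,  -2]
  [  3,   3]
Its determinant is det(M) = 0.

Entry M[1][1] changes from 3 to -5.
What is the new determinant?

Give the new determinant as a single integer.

Answer: 16

Derivation:
det is linear in row 1: changing M[1][1] by delta changes det by delta * cofactor(1,1).
Cofactor C_11 = (-1)^(1+1) * minor(1,1) = -2
Entry delta = -5 - 3 = -8
Det delta = -8 * -2 = 16
New det = 0 + 16 = 16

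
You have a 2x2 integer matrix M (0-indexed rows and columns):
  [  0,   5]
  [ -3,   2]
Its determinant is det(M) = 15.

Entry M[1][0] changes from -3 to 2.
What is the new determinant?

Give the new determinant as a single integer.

det is linear in row 1: changing M[1][0] by delta changes det by delta * cofactor(1,0).
Cofactor C_10 = (-1)^(1+0) * minor(1,0) = -5
Entry delta = 2 - -3 = 5
Det delta = 5 * -5 = -25
New det = 15 + -25 = -10

Answer: -10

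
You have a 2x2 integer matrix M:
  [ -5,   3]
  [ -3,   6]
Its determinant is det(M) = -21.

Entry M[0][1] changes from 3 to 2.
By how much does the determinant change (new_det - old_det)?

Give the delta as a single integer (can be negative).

Answer: -3

Derivation:
Cofactor C_01 = 3
Entry delta = 2 - 3 = -1
Det delta = entry_delta * cofactor = -1 * 3 = -3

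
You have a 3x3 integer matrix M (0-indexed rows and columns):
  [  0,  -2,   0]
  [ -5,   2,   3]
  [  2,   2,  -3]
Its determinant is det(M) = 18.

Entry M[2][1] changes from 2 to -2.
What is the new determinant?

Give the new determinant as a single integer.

det is linear in row 2: changing M[2][1] by delta changes det by delta * cofactor(2,1).
Cofactor C_21 = (-1)^(2+1) * minor(2,1) = 0
Entry delta = -2 - 2 = -4
Det delta = -4 * 0 = 0
New det = 18 + 0 = 18

Answer: 18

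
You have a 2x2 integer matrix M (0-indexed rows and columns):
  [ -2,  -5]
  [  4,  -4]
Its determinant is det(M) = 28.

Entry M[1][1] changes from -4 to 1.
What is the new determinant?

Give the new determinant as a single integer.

det is linear in row 1: changing M[1][1] by delta changes det by delta * cofactor(1,1).
Cofactor C_11 = (-1)^(1+1) * minor(1,1) = -2
Entry delta = 1 - -4 = 5
Det delta = 5 * -2 = -10
New det = 28 + -10 = 18

Answer: 18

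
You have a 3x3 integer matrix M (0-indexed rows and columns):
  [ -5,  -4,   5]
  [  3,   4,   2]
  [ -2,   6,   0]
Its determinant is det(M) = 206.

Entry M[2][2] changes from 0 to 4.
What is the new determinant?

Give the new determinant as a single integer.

det is linear in row 2: changing M[2][2] by delta changes det by delta * cofactor(2,2).
Cofactor C_22 = (-1)^(2+2) * minor(2,2) = -8
Entry delta = 4 - 0 = 4
Det delta = 4 * -8 = -32
New det = 206 + -32 = 174

Answer: 174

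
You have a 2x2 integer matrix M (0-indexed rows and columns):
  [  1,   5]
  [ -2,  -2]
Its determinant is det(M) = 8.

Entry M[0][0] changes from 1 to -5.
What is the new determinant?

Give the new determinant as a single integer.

Answer: 20

Derivation:
det is linear in row 0: changing M[0][0] by delta changes det by delta * cofactor(0,0).
Cofactor C_00 = (-1)^(0+0) * minor(0,0) = -2
Entry delta = -5 - 1 = -6
Det delta = -6 * -2 = 12
New det = 8 + 12 = 20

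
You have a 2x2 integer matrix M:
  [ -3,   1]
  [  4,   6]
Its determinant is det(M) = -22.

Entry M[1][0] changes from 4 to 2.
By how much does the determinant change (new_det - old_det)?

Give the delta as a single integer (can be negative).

Answer: 2

Derivation:
Cofactor C_10 = -1
Entry delta = 2 - 4 = -2
Det delta = entry_delta * cofactor = -2 * -1 = 2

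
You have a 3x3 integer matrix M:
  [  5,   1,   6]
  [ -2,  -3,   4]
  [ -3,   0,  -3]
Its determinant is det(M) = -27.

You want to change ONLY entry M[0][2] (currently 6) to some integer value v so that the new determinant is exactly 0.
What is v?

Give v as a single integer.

Answer: 3

Derivation:
det is linear in entry M[0][2]: det = old_det + (v - 6) * C_02
Cofactor C_02 = -9
Want det = 0: -27 + (v - 6) * -9 = 0
  (v - 6) = 27 / -9 = -3
  v = 6 + (-3) = 3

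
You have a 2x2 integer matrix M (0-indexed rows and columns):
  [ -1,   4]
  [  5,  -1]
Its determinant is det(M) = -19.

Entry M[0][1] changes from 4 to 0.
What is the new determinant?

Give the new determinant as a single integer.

det is linear in row 0: changing M[0][1] by delta changes det by delta * cofactor(0,1).
Cofactor C_01 = (-1)^(0+1) * minor(0,1) = -5
Entry delta = 0 - 4 = -4
Det delta = -4 * -5 = 20
New det = -19 + 20 = 1

Answer: 1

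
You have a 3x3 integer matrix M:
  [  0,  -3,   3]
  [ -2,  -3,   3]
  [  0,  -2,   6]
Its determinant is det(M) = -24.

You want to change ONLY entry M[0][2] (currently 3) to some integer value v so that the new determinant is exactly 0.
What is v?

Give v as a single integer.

Answer: 9

Derivation:
det is linear in entry M[0][2]: det = old_det + (v - 3) * C_02
Cofactor C_02 = 4
Want det = 0: -24 + (v - 3) * 4 = 0
  (v - 3) = 24 / 4 = 6
  v = 3 + (6) = 9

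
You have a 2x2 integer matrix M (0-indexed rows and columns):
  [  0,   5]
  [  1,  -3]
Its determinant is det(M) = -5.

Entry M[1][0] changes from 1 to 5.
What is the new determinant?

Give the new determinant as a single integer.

det is linear in row 1: changing M[1][0] by delta changes det by delta * cofactor(1,0).
Cofactor C_10 = (-1)^(1+0) * minor(1,0) = -5
Entry delta = 5 - 1 = 4
Det delta = 4 * -5 = -20
New det = -5 + -20 = -25

Answer: -25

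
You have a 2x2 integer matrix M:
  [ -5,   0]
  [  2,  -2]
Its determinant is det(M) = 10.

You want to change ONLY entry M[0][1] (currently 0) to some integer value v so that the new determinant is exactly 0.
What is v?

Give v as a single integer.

det is linear in entry M[0][1]: det = old_det + (v - 0) * C_01
Cofactor C_01 = -2
Want det = 0: 10 + (v - 0) * -2 = 0
  (v - 0) = -10 / -2 = 5
  v = 0 + (5) = 5

Answer: 5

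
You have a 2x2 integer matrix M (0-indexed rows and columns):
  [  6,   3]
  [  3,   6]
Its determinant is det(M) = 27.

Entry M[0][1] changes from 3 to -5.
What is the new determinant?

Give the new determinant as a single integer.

det is linear in row 0: changing M[0][1] by delta changes det by delta * cofactor(0,1).
Cofactor C_01 = (-1)^(0+1) * minor(0,1) = -3
Entry delta = -5 - 3 = -8
Det delta = -8 * -3 = 24
New det = 27 + 24 = 51

Answer: 51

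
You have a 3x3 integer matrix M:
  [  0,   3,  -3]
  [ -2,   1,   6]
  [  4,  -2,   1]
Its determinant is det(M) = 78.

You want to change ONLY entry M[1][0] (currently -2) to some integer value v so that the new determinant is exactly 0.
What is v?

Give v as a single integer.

Answer: -28

Derivation:
det is linear in entry M[1][0]: det = old_det + (v - -2) * C_10
Cofactor C_10 = 3
Want det = 0: 78 + (v - -2) * 3 = 0
  (v - -2) = -78 / 3 = -26
  v = -2 + (-26) = -28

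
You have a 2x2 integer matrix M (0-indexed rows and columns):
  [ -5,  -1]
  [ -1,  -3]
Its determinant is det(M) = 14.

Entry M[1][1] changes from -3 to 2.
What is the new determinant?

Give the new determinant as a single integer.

Answer: -11

Derivation:
det is linear in row 1: changing M[1][1] by delta changes det by delta * cofactor(1,1).
Cofactor C_11 = (-1)^(1+1) * minor(1,1) = -5
Entry delta = 2 - -3 = 5
Det delta = 5 * -5 = -25
New det = 14 + -25 = -11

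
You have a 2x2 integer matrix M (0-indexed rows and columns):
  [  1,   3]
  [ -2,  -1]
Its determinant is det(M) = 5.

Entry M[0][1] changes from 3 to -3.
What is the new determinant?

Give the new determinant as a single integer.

det is linear in row 0: changing M[0][1] by delta changes det by delta * cofactor(0,1).
Cofactor C_01 = (-1)^(0+1) * minor(0,1) = 2
Entry delta = -3 - 3 = -6
Det delta = -6 * 2 = -12
New det = 5 + -12 = -7

Answer: -7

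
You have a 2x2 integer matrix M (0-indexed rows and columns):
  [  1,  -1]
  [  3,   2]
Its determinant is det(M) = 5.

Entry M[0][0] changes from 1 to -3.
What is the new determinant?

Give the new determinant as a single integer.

det is linear in row 0: changing M[0][0] by delta changes det by delta * cofactor(0,0).
Cofactor C_00 = (-1)^(0+0) * minor(0,0) = 2
Entry delta = -3 - 1 = -4
Det delta = -4 * 2 = -8
New det = 5 + -8 = -3

Answer: -3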